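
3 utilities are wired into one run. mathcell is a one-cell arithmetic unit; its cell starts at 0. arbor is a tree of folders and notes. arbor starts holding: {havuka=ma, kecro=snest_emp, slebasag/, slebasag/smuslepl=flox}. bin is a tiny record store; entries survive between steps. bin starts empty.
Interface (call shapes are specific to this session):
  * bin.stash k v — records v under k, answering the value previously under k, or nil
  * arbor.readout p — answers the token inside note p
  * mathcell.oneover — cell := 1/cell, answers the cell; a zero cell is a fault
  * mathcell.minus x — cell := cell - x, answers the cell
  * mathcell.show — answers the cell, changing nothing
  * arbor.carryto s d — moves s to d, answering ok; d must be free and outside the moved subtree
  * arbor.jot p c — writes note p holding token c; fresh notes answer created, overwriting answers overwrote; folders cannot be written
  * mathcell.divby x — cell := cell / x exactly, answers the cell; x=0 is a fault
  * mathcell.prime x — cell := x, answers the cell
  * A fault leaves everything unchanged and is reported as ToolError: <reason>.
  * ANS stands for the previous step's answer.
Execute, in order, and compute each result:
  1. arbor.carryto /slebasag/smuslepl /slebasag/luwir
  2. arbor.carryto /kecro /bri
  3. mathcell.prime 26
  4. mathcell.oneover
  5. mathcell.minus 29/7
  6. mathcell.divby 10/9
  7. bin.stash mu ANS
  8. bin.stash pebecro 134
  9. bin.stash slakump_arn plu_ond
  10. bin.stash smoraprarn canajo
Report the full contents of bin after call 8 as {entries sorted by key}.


~$ arbor.carryto s→/slebasag/smuslepl d→/slebasag/luwir
[out] ok
~$ arbor.carryto s→/kecro d→/bri
[out] ok
~$ mathcell.prime x→26
[out] 26
~$ mathcell.oneover
[out] 1/26
~$ mathcell.minus x→29/7
[out] -747/182
~$ mathcell.divby x→10/9
[out] -6723/1820
~$ bin.stash k→mu v→ANS
[out] nil
~$ bin.stash k→pebecro v→134
[out] nil
~$ bin.stash k→slakump_arn v→plu_ond
[out] nil
~$ bin.stash k→smoraprarn v→canajo
[out] nil

Answer: {mu=-6723/1820, pebecro=134}


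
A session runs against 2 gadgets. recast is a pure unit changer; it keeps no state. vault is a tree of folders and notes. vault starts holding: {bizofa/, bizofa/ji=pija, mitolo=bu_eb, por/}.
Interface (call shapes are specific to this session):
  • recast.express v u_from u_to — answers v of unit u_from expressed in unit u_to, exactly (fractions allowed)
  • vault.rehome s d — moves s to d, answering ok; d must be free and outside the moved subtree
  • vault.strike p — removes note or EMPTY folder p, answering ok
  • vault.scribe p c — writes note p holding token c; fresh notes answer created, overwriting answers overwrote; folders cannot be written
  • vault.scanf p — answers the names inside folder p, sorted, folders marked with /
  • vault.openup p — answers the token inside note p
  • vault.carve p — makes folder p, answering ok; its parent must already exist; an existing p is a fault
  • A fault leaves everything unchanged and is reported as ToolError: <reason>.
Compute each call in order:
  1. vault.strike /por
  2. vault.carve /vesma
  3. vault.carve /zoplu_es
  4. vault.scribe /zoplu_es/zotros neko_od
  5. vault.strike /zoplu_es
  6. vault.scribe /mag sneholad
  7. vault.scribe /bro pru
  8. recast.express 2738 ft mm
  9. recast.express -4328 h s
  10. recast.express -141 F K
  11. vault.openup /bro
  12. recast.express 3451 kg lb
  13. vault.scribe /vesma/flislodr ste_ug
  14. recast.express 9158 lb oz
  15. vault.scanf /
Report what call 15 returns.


Answer: [bizofa/, bro, mag, mitolo, vesma/, zoplu_es/]

Derivation:
Do: strike[p='/por']
See: ok
Do: carve[p='/vesma']
See: ok
Do: carve[p='/zoplu_es']
See: ok
Do: scribe[p='/zoplu_es/zotros'; c='neko_od']
See: created
Do: strike[p='/zoplu_es']
See: ToolError: not empty
Do: scribe[p='/mag'; c='sneholad']
See: created
Do: scribe[p='/bro'; c='pru']
See: created
Do: express[v='2738'; u_from='ft'; u_to='mm']
See: 4172712/5
Do: express[v='-4328'; u_from='h'; u_to='s']
See: -15580800
Do: express[v='-141'; u_from='F'; u_to='K']
See: 31867/180
Do: openup[p='/bro']
See: pru
Do: express[v='3451'; u_from='kg'; u_to='lb']
See: 49300000000/6479891
Do: scribe[p='/vesma/flislodr'; c='ste_ug']
See: created
Do: express[v='9158'; u_from='lb'; u_to='oz']
See: 146528
Do: scanf[p='/']
See: [bizofa/, bro, mag, mitolo, vesma/, zoplu_es/]


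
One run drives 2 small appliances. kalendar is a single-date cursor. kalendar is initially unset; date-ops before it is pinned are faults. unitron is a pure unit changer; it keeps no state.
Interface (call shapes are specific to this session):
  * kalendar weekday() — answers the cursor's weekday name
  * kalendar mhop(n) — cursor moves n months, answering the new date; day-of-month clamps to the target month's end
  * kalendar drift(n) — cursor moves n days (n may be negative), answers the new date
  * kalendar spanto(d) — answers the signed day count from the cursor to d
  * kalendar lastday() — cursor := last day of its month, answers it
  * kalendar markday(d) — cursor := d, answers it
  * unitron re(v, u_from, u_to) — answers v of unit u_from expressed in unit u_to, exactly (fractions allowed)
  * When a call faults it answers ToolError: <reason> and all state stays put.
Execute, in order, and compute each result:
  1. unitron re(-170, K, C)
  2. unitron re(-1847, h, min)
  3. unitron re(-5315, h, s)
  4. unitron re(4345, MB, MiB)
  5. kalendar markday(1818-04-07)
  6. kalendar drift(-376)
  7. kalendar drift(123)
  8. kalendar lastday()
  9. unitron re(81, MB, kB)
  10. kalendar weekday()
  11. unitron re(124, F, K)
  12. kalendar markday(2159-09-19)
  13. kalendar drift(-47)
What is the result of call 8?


Answer: 1817-07-31

Derivation:
-> unitron re(v=-170, u_from=K, u_to=C)
<- -8863/20
-> unitron re(v=-1847, u_from=h, u_to=min)
<- -110820
-> unitron re(v=-5315, u_from=h, u_to=s)
<- -19134000
-> unitron re(v=4345, u_from=MB, u_to=MiB)
<- 67890625/16384
-> kalendar markday(d=1818-04-07)
<- 1818-04-07
-> kalendar drift(n=-376)
<- 1817-03-27
-> kalendar drift(n=123)
<- 1817-07-28
-> kalendar lastday()
<- 1817-07-31
-> unitron re(v=81, u_from=MB, u_to=kB)
<- 81000
-> kalendar weekday()
<- Thursday
-> unitron re(v=124, u_from=F, u_to=K)
<- 58367/180
-> kalendar markday(d=2159-09-19)
<- 2159-09-19
-> kalendar drift(n=-47)
<- 2159-08-03


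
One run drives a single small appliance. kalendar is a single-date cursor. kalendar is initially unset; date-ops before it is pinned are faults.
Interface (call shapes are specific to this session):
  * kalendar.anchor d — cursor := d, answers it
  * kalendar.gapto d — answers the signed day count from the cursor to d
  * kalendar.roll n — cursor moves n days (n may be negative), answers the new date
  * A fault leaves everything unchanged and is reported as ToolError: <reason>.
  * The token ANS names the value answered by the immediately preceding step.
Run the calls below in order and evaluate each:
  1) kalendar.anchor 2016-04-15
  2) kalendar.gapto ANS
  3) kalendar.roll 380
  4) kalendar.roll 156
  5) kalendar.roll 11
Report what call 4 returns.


Answer: 2017-10-03

Derivation:
Calling kalendar.anchor using d: 2016-04-15, yielding 2016-04-15.
Calling kalendar.gapto using d: ANS, which returns 0.
I run kalendar.roll using n: 380: 2017-04-30.
Now I run kalendar.roll using n: 156, yielding 2017-10-03.
I run kalendar.roll using n: 11, and see 2017-10-14.


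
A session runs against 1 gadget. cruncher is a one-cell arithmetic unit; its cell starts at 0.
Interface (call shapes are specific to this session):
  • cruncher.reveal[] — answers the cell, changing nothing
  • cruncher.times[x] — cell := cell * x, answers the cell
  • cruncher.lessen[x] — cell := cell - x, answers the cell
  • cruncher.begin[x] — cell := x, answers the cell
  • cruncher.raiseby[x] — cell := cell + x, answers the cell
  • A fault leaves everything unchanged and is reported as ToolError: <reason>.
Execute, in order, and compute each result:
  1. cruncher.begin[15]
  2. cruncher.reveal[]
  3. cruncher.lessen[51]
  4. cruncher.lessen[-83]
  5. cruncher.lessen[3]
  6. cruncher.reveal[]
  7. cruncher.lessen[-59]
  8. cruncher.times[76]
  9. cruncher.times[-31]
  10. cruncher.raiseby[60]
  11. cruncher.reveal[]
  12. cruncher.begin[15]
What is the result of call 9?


Answer: -242668

Derivation:
Do: cruncher.begin[x→15]
See: 15
Do: cruncher.reveal[]
See: 15
Do: cruncher.lessen[x→51]
See: -36
Do: cruncher.lessen[x→-83]
See: 47
Do: cruncher.lessen[x→3]
See: 44
Do: cruncher.reveal[]
See: 44
Do: cruncher.lessen[x→-59]
See: 103
Do: cruncher.times[x→76]
See: 7828
Do: cruncher.times[x→-31]
See: -242668
Do: cruncher.raiseby[x→60]
See: -242608
Do: cruncher.reveal[]
See: -242608
Do: cruncher.begin[x→15]
See: 15


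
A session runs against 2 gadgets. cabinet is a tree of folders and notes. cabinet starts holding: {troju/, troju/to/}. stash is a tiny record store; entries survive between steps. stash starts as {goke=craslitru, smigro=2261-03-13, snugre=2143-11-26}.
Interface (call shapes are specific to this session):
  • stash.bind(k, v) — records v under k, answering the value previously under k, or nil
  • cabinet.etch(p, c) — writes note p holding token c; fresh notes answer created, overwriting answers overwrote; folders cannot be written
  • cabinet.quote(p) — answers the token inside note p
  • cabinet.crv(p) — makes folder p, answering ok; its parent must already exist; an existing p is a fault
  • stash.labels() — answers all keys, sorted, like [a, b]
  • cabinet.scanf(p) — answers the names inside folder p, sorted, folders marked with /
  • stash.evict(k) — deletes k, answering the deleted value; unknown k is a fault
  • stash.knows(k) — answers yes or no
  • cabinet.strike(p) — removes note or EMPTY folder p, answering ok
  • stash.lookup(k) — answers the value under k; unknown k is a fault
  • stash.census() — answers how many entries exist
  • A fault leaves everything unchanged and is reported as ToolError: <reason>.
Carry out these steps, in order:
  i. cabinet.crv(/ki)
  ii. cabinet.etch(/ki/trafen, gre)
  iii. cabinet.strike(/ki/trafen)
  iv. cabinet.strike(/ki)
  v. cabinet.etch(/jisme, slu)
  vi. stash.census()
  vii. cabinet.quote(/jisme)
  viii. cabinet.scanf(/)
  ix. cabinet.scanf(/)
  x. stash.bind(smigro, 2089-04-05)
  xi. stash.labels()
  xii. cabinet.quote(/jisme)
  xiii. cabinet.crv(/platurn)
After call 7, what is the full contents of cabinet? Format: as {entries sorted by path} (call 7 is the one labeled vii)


Do: crv[p: /ki]
See: ok
Do: etch[p: /ki/trafen; c: gre]
See: created
Do: strike[p: /ki/trafen]
See: ok
Do: strike[p: /ki]
See: ok
Do: etch[p: /jisme; c: slu]
See: created
Do: census[]
See: 3
Do: quote[p: /jisme]
See: slu
Do: scanf[p: /]
See: [jisme, troju/]
Do: scanf[p: /]
See: [jisme, troju/]
Do: bind[k: smigro; v: 2089-04-05]
See: 2261-03-13
Do: labels[]
See: [goke, smigro, snugre]
Do: quote[p: /jisme]
See: slu
Do: crv[p: /platurn]
See: ok

Answer: {jisme=slu, troju/, troju/to/}


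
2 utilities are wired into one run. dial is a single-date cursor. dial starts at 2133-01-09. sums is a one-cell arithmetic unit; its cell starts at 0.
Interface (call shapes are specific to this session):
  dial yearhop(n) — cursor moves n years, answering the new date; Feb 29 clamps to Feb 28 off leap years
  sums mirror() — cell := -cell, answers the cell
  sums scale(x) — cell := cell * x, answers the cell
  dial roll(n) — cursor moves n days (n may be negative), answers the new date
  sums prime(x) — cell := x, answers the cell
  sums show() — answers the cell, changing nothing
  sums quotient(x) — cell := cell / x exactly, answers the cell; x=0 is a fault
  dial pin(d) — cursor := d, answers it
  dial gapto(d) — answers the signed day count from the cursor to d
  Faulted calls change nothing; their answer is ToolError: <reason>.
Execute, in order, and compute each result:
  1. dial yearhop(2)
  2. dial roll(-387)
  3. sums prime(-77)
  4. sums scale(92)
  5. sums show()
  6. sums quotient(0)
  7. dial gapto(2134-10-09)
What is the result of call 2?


Answer: 2133-12-18

Derivation:
>> dial yearhop(n→2)
<< 2135-01-09
>> dial roll(n→-387)
<< 2133-12-18
>> sums prime(x→-77)
<< -77
>> sums scale(x→92)
<< -7084
>> sums show()
<< -7084
>> sums quotient(x→0)
<< ToolError: division by zero
>> dial gapto(d→2134-10-09)
<< 295


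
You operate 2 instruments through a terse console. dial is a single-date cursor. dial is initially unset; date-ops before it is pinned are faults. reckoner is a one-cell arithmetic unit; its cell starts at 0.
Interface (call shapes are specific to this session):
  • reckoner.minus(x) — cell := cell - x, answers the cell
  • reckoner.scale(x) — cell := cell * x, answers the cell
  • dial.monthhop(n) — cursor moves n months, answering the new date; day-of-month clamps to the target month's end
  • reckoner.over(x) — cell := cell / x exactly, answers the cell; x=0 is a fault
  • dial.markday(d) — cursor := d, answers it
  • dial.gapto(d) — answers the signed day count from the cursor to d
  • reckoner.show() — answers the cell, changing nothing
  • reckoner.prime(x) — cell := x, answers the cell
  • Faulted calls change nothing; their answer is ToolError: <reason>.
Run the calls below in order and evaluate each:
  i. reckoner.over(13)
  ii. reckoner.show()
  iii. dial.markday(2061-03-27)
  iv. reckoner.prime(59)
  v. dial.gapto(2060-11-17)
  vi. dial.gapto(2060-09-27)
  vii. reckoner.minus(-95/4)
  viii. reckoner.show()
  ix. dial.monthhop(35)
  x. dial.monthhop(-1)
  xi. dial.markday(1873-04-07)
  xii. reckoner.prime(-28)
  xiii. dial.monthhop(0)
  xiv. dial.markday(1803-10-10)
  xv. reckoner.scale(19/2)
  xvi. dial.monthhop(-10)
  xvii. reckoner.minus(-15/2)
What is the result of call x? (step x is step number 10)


CALL reckoner.over[x: 13]
RET  0
CALL reckoner.show[]
RET  0
CALL dial.markday[d: 2061-03-27]
RET  2061-03-27
CALL reckoner.prime[x: 59]
RET  59
CALL dial.gapto[d: 2060-11-17]
RET  -130
CALL dial.gapto[d: 2060-09-27]
RET  -181
CALL reckoner.minus[x: -95/4]
RET  331/4
CALL reckoner.show[]
RET  331/4
CALL dial.monthhop[n: 35]
RET  2064-02-27
CALL dial.monthhop[n: -1]
RET  2064-01-27
CALL dial.markday[d: 1873-04-07]
RET  1873-04-07
CALL reckoner.prime[x: -28]
RET  -28
CALL dial.monthhop[n: 0]
RET  1873-04-07
CALL dial.markday[d: 1803-10-10]
RET  1803-10-10
CALL reckoner.scale[x: 19/2]
RET  -266
CALL dial.monthhop[n: -10]
RET  1802-12-10
CALL reckoner.minus[x: -15/2]
RET  -517/2

Answer: 2064-01-27


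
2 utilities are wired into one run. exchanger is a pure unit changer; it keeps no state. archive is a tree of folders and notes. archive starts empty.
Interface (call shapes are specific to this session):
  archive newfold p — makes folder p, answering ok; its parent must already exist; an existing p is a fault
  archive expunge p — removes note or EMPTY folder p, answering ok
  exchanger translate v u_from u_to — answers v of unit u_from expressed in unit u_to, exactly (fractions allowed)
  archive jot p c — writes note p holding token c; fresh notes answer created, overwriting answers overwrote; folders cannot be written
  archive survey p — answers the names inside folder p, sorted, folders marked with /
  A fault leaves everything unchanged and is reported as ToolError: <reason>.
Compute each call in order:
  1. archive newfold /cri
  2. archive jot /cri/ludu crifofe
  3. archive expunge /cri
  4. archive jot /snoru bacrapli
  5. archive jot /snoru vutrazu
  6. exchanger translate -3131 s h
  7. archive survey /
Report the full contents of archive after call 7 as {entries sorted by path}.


~$ archive newfold /cri
  ok
~$ archive jot /cri/ludu crifofe
  created
~$ archive expunge /cri
  ToolError: not empty
~$ archive jot /snoru bacrapli
  created
~$ archive jot /snoru vutrazu
  overwrote
~$ exchanger translate -3131 s h
  -3131/3600
~$ archive survey /
  [cri/, snoru]

Answer: {cri/, cri/ludu=crifofe, snoru=vutrazu}


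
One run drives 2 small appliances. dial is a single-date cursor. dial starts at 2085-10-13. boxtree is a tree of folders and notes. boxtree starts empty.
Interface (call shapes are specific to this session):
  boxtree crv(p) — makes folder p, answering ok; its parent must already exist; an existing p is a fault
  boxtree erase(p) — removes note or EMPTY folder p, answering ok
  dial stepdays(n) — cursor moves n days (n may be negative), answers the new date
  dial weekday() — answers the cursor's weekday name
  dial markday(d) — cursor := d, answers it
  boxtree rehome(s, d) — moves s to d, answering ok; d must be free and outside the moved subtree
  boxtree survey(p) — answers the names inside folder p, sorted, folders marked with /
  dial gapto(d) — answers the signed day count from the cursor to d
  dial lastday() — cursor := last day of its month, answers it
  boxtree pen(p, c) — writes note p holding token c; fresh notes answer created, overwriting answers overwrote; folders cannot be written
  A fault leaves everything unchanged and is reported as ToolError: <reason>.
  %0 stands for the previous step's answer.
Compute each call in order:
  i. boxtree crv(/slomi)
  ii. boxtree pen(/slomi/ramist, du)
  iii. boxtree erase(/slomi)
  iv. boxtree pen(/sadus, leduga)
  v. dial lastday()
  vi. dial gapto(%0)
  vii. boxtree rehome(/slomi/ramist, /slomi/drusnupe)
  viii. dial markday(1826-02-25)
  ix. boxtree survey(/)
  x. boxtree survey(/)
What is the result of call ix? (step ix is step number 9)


Answer: [sadus, slomi/]

Derivation:
Now I run boxtree crv using p=/slomi, and observe ok.
I try boxtree pen using p=/slomi/ramist, c=du, which returns created.
I invoke boxtree erase using p=/slomi, and observe ToolError: not empty.
Calling boxtree pen using p=/sadus, c=leduga, giving created.
Now I run dial lastday(), → 2085-10-31.
I run dial gapto using d=%0, and get 0.
I call boxtree rehome using s=/slomi/ramist, d=/slomi/drusnupe: ok.
I use dial markday using d=1826-02-25, giving 1826-02-25.
Now I run boxtree survey using p=/, yielding [sadus, slomi/].
I try boxtree survey using p=/, which returns [sadus, slomi/].


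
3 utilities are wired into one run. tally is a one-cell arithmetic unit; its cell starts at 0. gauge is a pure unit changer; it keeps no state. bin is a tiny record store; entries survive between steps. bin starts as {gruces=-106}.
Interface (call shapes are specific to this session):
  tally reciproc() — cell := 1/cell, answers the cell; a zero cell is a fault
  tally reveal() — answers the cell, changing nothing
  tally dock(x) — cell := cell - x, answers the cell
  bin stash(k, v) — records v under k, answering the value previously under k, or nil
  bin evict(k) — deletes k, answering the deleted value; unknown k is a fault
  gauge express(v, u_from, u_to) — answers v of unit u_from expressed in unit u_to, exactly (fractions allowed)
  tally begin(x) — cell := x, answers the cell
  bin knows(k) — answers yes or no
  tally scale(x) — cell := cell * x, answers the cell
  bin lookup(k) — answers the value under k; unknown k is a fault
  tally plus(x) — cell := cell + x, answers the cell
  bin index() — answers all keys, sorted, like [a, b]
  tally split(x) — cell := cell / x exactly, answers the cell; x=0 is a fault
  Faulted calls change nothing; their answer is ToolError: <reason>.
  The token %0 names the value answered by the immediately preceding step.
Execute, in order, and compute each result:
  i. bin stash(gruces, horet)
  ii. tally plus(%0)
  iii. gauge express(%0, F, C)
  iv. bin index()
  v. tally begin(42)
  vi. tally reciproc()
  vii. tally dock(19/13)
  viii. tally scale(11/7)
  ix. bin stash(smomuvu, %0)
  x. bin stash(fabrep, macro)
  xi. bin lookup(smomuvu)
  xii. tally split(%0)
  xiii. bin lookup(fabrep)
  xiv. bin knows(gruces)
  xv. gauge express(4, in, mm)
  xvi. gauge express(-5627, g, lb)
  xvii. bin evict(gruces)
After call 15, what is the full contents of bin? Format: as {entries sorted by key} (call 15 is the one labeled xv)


==> bin stash(gruces, horet)
<== -106
==> tally plus(%0)
<== -106
==> gauge express(%0, F, C)
<== -230/3
==> bin index()
<== [gruces]
==> tally begin(42)
<== 42
==> tally reciproc()
<== 1/42
==> tally dock(19/13)
<== -785/546
==> tally scale(11/7)
<== -8635/3822
==> bin stash(smomuvu, %0)
<== nil
==> bin stash(fabrep, macro)
<== nil
==> bin lookup(smomuvu)
<== -8635/3822
==> tally split(%0)
<== 1
==> bin lookup(fabrep)
<== macro
==> bin knows(gruces)
<== yes
==> gauge express(4, in, mm)
<== 508/5
==> gauge express(-5627, g, lb)
<== -562700000/45359237
==> bin evict(gruces)
<== horet

Answer: {fabrep=macro, gruces=horet, smomuvu=-8635/3822}


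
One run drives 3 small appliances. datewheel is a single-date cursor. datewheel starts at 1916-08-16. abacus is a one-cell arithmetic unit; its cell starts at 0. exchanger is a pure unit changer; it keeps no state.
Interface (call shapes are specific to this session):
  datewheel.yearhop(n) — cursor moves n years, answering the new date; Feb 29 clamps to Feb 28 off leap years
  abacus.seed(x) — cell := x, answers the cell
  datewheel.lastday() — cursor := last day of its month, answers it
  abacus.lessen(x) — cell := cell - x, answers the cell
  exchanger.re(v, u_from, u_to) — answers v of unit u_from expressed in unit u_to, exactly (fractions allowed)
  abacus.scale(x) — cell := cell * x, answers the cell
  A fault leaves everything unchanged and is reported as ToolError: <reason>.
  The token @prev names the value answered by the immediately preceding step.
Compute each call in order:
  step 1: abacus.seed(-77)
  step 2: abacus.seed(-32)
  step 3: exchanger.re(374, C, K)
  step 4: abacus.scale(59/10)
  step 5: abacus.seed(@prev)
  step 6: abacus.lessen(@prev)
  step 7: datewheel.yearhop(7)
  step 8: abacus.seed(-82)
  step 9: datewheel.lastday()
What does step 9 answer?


# 1. abacus.seed(x→-77) => -77
# 2. abacus.seed(x→-32) => -32
# 3. exchanger.re(v→374, u_from→C, u_to→K) => 12943/20
# 4. abacus.scale(x→59/10) => -944/5
# 5. abacus.seed(x→@prev) => -944/5
# 6. abacus.lessen(x→@prev) => 0
# 7. datewheel.yearhop(n→7) => 1923-08-16
# 8. abacus.seed(x→-82) => -82
# 9. datewheel.lastday() => 1923-08-31

Answer: 1923-08-31


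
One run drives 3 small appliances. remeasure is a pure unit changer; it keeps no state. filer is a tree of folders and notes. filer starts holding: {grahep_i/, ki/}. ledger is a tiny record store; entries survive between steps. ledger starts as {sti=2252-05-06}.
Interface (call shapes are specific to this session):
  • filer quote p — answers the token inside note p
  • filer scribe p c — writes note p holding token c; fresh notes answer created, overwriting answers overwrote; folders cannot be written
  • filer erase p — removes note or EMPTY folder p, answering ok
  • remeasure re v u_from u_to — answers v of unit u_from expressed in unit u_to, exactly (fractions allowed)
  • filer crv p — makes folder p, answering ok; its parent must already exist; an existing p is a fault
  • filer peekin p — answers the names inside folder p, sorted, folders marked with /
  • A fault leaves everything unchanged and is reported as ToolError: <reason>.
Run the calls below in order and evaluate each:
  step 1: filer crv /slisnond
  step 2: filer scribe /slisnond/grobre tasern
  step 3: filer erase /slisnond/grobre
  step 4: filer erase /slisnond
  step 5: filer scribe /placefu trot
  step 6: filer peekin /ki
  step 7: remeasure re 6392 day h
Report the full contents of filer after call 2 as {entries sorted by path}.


Answer: {grahep_i/, ki/, slisnond/, slisnond/grobre=tasern}

Derivation:
I use filer crv with p=/slisnond, which returns ok.
Calling filer scribe with p=/slisnond/grobre, c=tasern, → created.
Invoking filer erase with p=/slisnond/grobre, which returns ok.
Using filer erase with p=/slisnond, and see ok.
Invoking filer scribe with p=/placefu, c=trot, yielding created.
Using filer peekin with p=/ki, giving [].
Using remeasure re with v=6392, u_from=day, u_to=h, which returns 153408.


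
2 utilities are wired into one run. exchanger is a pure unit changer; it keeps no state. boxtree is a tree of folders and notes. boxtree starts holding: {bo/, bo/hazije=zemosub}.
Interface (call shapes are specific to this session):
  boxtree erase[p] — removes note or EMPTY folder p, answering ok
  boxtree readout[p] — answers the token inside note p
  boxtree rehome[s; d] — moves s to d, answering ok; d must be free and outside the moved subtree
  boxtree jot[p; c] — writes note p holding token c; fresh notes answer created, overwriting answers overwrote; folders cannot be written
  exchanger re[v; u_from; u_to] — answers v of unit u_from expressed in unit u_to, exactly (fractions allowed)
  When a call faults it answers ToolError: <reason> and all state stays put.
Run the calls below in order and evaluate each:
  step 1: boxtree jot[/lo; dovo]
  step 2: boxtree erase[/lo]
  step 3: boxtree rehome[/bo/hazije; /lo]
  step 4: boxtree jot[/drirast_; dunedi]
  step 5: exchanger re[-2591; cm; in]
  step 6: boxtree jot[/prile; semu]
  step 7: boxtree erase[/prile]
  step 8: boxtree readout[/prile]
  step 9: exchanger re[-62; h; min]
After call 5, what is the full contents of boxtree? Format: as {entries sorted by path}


Then boxtree jot passing p: /lo, c: dovo: created.
Next I call boxtree erase passing p: /lo, — result: ok.
I use boxtree rehome passing s: /bo/hazije, d: /lo, and observe ok.
I run boxtree jot passing p: /drirast_, c: dunedi, and get created.
I try exchanger re passing v: -2591, u_from: cm, u_to: in, — result: -129550/127.
Next I call boxtree jot passing p: /prile, c: semu, and get created.
Next I call boxtree erase passing p: /prile, which returns ok.
Next I call boxtree readout passing p: /prile, giving ToolError: not found.
Using exchanger re passing v: -62, u_from: h, u_to: min, giving -3720.

Answer: {bo/, drirast_=dunedi, lo=zemosub}


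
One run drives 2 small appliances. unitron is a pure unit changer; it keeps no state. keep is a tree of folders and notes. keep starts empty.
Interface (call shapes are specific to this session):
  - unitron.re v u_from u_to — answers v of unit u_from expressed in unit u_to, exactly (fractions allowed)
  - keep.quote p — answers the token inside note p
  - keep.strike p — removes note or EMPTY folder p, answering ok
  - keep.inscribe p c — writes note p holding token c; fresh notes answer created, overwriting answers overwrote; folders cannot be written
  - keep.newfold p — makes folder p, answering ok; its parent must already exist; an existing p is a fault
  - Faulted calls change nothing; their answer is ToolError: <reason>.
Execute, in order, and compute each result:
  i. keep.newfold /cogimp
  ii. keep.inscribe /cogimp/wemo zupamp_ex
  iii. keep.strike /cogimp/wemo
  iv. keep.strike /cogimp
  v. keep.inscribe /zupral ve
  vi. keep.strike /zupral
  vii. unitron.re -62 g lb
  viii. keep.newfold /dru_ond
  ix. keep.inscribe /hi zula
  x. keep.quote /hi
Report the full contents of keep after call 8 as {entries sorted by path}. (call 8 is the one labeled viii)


Answer: {dru_ond/}

Derivation:
Act: keep.newfold[p=/cogimp]
Obs: ok
Act: keep.inscribe[p=/cogimp/wemo; c=zupamp_ex]
Obs: created
Act: keep.strike[p=/cogimp/wemo]
Obs: ok
Act: keep.strike[p=/cogimp]
Obs: ok
Act: keep.inscribe[p=/zupral; c=ve]
Obs: created
Act: keep.strike[p=/zupral]
Obs: ok
Act: unitron.re[v=-62; u_from=g; u_to=lb]
Obs: -6200000/45359237
Act: keep.newfold[p=/dru_ond]
Obs: ok
Act: keep.inscribe[p=/hi; c=zula]
Obs: created
Act: keep.quote[p=/hi]
Obs: zula


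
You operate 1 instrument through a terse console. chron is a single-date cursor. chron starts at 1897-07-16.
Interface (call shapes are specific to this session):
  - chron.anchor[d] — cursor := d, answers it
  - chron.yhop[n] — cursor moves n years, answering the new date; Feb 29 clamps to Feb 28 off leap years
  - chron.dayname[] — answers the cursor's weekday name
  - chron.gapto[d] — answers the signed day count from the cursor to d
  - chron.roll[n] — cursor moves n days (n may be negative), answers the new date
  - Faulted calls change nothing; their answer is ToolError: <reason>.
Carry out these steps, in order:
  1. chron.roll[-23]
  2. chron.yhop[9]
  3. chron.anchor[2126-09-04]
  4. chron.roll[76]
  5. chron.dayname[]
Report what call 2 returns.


Answer: 1906-06-23

Derivation:
Invoking roll on n→-23, → 1897-06-23.
I try yhop on n→9, giving 1906-06-23.
Now I run anchor on d→2126-09-04, — result: 2126-09-04.
Calling roll on n→76, and see 2126-11-19.
Next I call dayname(), giving Tuesday.


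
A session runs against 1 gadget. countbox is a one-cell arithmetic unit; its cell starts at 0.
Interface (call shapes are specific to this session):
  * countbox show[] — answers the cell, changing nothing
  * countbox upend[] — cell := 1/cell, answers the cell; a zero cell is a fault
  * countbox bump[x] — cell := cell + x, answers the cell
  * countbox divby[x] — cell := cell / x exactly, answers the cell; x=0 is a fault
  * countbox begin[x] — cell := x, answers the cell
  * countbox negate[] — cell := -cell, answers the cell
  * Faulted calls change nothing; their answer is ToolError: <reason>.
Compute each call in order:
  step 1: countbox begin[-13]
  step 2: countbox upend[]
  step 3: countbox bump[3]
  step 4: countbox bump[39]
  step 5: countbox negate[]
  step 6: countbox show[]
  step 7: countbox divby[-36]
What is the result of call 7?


I call countbox begin on -13, → -13.
Now I run countbox upend(), and get -1/13.
I call countbox bump on 3, and get 38/13.
I try countbox bump on 39, → 545/13.
I call countbox negate(), and observe -545/13.
Invoking countbox show, — result: -545/13.
I run countbox divby on -36, → 545/468.

Answer: 545/468


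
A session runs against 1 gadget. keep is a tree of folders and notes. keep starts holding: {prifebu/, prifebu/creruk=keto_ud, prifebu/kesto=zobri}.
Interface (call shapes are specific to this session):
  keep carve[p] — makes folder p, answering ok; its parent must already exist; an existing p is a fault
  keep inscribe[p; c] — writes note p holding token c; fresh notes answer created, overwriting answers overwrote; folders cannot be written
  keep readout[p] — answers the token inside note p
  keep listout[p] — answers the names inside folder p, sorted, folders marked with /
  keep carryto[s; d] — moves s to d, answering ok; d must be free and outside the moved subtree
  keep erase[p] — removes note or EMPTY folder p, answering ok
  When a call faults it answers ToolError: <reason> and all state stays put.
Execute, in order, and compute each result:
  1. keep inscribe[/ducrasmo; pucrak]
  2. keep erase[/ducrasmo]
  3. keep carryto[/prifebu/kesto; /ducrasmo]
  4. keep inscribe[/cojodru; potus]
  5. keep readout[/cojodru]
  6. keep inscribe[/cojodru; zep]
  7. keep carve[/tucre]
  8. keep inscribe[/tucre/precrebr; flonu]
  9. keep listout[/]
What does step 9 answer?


Answer: [cojodru, ducrasmo, prifebu/, tucre/]

Derivation:
Act: keep inscribe[p→/ducrasmo; c→pucrak]
Obs: created
Act: keep erase[p→/ducrasmo]
Obs: ok
Act: keep carryto[s→/prifebu/kesto; d→/ducrasmo]
Obs: ok
Act: keep inscribe[p→/cojodru; c→potus]
Obs: created
Act: keep readout[p→/cojodru]
Obs: potus
Act: keep inscribe[p→/cojodru; c→zep]
Obs: overwrote
Act: keep carve[p→/tucre]
Obs: ok
Act: keep inscribe[p→/tucre/precrebr; c→flonu]
Obs: created
Act: keep listout[p→/]
Obs: [cojodru, ducrasmo, prifebu/, tucre/]


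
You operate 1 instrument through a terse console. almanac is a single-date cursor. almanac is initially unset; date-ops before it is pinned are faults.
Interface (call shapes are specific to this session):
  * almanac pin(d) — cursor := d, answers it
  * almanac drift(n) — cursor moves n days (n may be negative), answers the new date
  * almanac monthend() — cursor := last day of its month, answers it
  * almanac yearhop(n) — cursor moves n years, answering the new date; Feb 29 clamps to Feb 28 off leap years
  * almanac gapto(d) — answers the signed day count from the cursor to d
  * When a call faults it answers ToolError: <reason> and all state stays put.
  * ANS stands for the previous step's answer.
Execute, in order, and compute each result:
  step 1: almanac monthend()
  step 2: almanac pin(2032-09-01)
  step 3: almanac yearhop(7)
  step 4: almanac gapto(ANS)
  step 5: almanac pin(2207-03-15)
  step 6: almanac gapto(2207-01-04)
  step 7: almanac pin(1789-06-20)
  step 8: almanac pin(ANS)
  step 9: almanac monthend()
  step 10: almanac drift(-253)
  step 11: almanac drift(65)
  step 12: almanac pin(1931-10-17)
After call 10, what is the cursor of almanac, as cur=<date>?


Then almanac monthend(), yielding ToolError: no date set.
Then almanac pin(2032-09-01): 2032-09-01.
I use almanac yearhop(7), yielding 2039-09-01.
Invoking almanac gapto(ANS), — result: 0.
I call almanac pin(2207-03-15), — result: 2207-03-15.
Using almanac gapto(2207-01-04), giving -70.
I try almanac pin(1789-06-20), giving 1789-06-20.
I call almanac pin(ANS), giving 1789-06-20.
I use almanac monthend, → 1789-06-30.
I try almanac drift(-253), giving 1788-10-20.
I invoke almanac drift(65): 1788-12-24.
I use almanac pin(1931-10-17): 1931-10-17.

Answer: cur=1788-10-20


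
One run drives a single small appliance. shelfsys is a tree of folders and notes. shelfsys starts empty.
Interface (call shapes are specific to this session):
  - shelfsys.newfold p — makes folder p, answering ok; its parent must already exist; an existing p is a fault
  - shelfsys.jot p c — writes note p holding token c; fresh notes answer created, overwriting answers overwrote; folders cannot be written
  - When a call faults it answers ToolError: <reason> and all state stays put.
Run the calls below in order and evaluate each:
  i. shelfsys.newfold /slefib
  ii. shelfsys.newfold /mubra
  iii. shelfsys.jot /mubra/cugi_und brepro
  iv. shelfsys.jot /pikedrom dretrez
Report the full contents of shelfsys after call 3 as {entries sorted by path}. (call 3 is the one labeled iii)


! newfold(p=/slefib) -> ok
! newfold(p=/mubra) -> ok
! jot(p=/mubra/cugi_und, c=brepro) -> created
! jot(p=/pikedrom, c=dretrez) -> created

Answer: {mubra/, mubra/cugi_und=brepro, slefib/}


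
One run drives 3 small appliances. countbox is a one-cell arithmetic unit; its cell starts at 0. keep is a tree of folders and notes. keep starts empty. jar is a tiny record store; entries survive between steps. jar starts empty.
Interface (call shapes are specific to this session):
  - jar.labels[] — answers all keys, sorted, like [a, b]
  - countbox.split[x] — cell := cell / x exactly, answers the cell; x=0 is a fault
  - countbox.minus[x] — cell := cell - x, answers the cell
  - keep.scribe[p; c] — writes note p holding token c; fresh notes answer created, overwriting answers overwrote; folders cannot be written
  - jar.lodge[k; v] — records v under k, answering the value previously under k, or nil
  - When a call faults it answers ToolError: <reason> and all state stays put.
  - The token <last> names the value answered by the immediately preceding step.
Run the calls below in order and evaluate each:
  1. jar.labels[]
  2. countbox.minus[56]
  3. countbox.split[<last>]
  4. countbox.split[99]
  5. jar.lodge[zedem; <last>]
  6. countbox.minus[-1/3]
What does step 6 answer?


Act: labels[]
Obs: []
Act: minus[x→56]
Obs: -56
Act: split[x→<last>]
Obs: 1
Act: split[x→99]
Obs: 1/99
Act: lodge[k→zedem; v→<last>]
Obs: nil
Act: minus[x→-1/3]
Obs: 34/99

Answer: 34/99


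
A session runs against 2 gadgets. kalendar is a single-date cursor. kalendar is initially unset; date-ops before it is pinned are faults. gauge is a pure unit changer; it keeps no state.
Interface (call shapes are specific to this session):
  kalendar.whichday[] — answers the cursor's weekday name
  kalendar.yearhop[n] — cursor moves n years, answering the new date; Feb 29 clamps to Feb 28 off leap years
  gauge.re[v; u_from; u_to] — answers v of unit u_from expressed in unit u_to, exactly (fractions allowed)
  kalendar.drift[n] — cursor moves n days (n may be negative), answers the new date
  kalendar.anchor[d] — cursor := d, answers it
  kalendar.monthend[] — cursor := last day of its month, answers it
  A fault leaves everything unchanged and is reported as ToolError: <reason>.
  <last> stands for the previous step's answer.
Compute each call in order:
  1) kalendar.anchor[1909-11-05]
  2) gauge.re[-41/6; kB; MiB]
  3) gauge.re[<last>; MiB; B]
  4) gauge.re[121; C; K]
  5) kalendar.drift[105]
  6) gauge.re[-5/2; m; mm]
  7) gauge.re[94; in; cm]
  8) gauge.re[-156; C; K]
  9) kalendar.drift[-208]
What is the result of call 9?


Then kalendar.anchor using d='1909-11-05', giving 1909-11-05.
I run gauge.re using v='-41/6', u_from='kB', u_to='MiB', and see -5125/786432.
Now I run gauge.re using v='<last>', u_from='MiB', u_to='B', which returns -20500/3.
Then gauge.re using v='121', u_from='C', u_to='K', which returns 7883/20.
I use kalendar.drift using n='105', → 1910-02-18.
I use gauge.re using v='-5/2', u_from='m', u_to='mm', and observe -2500.
I run gauge.re using v='94', u_from='in', u_to='cm', and get 5969/25.
Then gauge.re using v='-156', u_from='C', u_to='K', and see 2343/20.
Then kalendar.drift using n='-208', and observe 1909-07-25.

Answer: 1909-07-25


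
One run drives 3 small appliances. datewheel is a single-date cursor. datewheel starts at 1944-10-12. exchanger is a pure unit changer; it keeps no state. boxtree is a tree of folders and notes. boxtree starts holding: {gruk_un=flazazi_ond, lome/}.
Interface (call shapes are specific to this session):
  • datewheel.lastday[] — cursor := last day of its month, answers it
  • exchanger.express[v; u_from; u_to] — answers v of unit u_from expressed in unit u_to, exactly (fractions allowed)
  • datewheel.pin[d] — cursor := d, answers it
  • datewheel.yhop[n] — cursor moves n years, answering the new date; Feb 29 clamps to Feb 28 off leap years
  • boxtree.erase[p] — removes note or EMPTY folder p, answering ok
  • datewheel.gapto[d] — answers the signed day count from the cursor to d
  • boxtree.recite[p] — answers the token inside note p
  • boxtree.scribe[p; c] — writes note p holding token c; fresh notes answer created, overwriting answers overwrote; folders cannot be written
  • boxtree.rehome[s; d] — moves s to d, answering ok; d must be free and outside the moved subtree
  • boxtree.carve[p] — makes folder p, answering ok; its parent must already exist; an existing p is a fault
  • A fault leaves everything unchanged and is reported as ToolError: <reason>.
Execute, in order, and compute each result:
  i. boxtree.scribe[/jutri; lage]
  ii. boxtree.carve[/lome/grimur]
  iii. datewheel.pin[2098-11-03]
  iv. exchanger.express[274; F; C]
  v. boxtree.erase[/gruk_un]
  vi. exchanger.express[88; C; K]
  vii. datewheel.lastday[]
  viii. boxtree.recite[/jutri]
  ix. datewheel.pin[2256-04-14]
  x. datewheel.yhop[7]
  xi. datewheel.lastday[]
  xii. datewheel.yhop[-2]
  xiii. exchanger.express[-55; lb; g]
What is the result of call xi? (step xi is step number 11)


Answer: 2263-04-30

Derivation:
-> boxtree.scribe(/jutri, lage)
<- created
-> boxtree.carve(/lome/grimur)
<- ok
-> datewheel.pin(2098-11-03)
<- 2098-11-03
-> exchanger.express(274, F, C)
<- 1210/9
-> boxtree.erase(/gruk_un)
<- ok
-> exchanger.express(88, C, K)
<- 7223/20
-> datewheel.lastday()
<- 2098-11-30
-> boxtree.recite(/jutri)
<- lage
-> datewheel.pin(2256-04-14)
<- 2256-04-14
-> datewheel.yhop(7)
<- 2263-04-14
-> datewheel.lastday()
<- 2263-04-30
-> datewheel.yhop(-2)
<- 2261-04-30
-> exchanger.express(-55, lb, g)
<- -498951607/20000


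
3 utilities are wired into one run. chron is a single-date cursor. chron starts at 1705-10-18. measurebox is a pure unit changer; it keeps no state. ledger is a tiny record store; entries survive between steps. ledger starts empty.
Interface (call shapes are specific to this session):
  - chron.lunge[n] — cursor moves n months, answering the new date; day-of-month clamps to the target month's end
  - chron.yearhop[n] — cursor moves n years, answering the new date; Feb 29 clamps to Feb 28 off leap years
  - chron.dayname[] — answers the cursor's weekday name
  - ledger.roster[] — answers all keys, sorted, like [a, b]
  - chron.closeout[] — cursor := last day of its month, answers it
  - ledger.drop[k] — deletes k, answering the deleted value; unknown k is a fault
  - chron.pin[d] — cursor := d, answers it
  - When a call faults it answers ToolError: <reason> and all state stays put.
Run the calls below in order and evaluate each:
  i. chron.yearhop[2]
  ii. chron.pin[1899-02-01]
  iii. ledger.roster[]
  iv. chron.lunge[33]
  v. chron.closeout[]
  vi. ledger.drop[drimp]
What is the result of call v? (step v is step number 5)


Answer: 1901-11-30

Derivation:
Now I run chron.yearhop using n→2, — result: 1707-10-18.
I call chron.pin using d→1899-02-01, — result: 1899-02-01.
I call ledger.roster, yielding [].
Invoking chron.lunge using n→33, which returns 1901-11-01.
I invoke chron.closeout, and see 1901-11-30.
I call ledger.drop using k→drimp, yielding ToolError: no such key drimp.
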